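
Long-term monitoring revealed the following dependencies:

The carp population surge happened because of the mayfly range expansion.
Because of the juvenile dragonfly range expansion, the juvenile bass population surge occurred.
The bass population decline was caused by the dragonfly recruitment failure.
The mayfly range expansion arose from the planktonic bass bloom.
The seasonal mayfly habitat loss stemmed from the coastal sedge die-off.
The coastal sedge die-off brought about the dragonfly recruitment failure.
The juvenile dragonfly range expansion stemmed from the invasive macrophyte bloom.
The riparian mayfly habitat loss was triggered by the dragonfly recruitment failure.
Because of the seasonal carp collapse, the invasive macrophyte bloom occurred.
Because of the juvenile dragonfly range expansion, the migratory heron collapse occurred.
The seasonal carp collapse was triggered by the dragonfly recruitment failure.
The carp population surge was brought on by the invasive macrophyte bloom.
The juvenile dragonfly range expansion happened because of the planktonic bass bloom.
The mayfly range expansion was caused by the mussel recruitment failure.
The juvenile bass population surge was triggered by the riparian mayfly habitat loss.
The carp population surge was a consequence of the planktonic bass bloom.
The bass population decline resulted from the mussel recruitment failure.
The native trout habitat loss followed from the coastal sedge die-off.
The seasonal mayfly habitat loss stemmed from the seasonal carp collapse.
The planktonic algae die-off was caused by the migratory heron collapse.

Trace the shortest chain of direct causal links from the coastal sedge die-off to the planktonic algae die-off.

the coastal sedge die-off → the dragonfly recruitment failure → the seasonal carp collapse → the invasive macrophyte bloom → the juvenile dragonfly range expansion → the migratory heron collapse → the planktonic algae die-off

the coastal sedge die-off → the dragonfly recruitment failure
the dragonfly recruitment failure → the seasonal carp collapse
the seasonal carp collapse → the invasive macrophyte bloom
the invasive macrophyte bloom → the juvenile dragonfly range expansion
the juvenile dragonfly range expansion → the migratory heron collapse
the migratory heron collapse → the planktonic algae die-off
Length: 6 steps.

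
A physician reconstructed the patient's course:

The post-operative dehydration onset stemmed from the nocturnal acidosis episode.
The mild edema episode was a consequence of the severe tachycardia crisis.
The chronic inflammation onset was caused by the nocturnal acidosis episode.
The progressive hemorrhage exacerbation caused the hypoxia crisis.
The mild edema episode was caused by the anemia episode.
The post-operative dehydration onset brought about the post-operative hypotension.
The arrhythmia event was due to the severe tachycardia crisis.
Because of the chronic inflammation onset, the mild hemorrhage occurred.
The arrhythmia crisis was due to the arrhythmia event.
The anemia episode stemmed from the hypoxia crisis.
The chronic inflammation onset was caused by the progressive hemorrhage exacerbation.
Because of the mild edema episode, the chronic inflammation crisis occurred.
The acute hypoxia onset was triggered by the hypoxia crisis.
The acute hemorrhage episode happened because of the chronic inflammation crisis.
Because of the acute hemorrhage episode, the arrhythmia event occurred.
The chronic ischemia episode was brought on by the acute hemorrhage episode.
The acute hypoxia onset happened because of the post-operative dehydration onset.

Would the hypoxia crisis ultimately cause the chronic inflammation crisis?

There is a causal chain: the hypoxia crisis → the anemia episode → the mild edema episode → the chronic inflammation crisis.

Yes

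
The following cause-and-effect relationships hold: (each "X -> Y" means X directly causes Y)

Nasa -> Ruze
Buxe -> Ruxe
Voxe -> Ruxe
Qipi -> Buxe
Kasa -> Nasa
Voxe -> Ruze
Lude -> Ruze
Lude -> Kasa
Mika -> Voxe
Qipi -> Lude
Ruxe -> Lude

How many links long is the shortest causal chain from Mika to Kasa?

4

Shortest chain: Mika → Voxe → Ruxe → Lude → Kasa.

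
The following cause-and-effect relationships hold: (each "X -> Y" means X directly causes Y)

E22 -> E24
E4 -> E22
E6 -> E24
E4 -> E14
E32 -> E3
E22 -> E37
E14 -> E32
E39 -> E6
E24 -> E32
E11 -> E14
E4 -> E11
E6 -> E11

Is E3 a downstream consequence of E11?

Yes

There is a causal chain: E11 → E14 → E32 → E3.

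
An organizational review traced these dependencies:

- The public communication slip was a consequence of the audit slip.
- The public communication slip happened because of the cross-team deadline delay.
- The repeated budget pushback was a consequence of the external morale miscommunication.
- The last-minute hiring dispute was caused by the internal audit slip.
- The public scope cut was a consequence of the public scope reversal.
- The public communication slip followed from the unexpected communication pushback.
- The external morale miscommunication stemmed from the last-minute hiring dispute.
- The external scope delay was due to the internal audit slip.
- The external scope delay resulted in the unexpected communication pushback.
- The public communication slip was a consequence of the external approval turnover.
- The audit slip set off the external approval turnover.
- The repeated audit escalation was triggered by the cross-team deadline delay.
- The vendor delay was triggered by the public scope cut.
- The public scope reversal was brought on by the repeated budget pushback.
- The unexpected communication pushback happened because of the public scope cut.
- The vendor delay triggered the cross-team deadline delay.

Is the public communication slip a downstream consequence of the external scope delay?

Yes

There is a causal chain: the external scope delay → the unexpected communication pushback → the public communication slip.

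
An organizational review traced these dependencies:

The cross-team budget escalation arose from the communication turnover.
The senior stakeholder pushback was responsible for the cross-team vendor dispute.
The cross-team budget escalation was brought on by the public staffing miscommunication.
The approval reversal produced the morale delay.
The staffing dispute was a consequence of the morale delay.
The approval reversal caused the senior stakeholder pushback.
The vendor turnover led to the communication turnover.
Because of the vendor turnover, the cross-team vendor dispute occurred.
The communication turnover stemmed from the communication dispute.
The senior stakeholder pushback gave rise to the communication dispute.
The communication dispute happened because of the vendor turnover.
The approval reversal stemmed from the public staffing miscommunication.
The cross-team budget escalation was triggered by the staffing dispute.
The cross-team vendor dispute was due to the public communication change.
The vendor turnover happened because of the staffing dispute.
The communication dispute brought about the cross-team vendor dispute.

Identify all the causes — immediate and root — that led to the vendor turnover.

the approval reversal, the morale delay, the public staffing miscommunication, the staffing dispute

Immediate cause of the vendor turnover: the staffing dispute.
Further upstream: the public staffing miscommunication, the approval reversal, the morale delay.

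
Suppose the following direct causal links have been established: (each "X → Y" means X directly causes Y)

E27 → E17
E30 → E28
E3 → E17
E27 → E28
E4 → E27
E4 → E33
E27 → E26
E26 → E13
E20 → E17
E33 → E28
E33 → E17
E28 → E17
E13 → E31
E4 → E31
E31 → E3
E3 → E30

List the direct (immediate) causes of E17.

Upstream contributors include E4, E26, E13, E31, E30, but only E20, E27, E28, E3, E33 feed directly into E17.

E20, E27, E28, E3, E33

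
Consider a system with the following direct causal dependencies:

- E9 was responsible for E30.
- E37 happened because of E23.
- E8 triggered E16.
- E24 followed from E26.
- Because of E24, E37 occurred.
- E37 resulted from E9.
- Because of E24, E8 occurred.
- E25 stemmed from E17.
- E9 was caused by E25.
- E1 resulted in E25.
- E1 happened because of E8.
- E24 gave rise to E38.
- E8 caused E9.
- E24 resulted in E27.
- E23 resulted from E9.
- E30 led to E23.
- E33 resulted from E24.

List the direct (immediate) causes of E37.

E23, E24, E9

Upstream contributors include E26, E8, E1, E25, E30, E17, but only E23, E24, E9 feed directly into E37.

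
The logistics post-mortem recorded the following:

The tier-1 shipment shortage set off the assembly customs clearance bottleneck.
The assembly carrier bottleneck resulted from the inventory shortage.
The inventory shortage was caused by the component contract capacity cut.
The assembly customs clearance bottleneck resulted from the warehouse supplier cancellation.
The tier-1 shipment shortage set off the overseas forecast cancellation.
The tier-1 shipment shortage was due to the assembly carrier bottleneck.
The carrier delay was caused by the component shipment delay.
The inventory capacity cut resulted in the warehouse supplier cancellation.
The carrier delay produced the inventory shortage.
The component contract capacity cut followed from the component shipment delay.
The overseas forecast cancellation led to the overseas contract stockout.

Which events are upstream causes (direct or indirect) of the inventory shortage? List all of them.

Immediate causes of the inventory shortage: the carrier delay, the component contract capacity cut.
Further upstream: the component shipment delay.

the carrier delay, the component contract capacity cut, the component shipment delay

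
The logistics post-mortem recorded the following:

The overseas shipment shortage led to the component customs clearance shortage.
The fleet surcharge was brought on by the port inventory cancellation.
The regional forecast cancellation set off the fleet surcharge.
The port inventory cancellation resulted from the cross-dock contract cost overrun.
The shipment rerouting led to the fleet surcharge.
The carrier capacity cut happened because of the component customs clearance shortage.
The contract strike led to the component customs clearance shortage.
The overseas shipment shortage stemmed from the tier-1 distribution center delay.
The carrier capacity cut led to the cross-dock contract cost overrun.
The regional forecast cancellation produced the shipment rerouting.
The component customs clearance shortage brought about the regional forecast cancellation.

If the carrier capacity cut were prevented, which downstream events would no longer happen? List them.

the cross-dock contract cost overrun, the port inventory cancellation

Downstream of the carrier capacity cut: the cross-dock contract cost overrun, the port inventory cancellation, the fleet surcharge.
Of those, still caused via another path: the fleet surcharge.
The remainder have no surviving cause.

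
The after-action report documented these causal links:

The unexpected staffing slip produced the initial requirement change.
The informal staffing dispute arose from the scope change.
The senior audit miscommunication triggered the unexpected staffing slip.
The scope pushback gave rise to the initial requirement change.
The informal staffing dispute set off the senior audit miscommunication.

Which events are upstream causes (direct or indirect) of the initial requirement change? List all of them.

Immediate causes of the initial requirement change: the scope pushback, the unexpected staffing slip.
Further upstream: the scope change, the informal staffing dispute, the senior audit miscommunication.

the informal staffing dispute, the scope change, the scope pushback, the senior audit miscommunication, the unexpected staffing slip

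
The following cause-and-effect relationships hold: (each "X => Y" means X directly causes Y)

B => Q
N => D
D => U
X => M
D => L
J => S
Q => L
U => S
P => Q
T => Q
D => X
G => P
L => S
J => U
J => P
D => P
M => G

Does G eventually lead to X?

G leads to P, Q, L, S; X is not among them.

No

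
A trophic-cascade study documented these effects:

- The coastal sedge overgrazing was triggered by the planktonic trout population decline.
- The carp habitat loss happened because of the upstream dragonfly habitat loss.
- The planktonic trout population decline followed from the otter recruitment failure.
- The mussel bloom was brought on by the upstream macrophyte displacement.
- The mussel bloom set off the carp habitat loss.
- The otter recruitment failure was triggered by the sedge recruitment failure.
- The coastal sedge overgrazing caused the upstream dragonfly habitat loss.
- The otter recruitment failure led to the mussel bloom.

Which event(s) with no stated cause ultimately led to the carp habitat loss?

the sedge recruitment failure, the upstream macrophyte displacement

Tracing upstream from the carp habitat loss: the carp habitat loss ← the mussel bloom ← the otter recruitment failure ← the sedge recruitment failure.
A separate upstream branch: the carp habitat loss ← the mussel bloom ← the upstream macrophyte displacement.
Each of those chain origins has no stated cause.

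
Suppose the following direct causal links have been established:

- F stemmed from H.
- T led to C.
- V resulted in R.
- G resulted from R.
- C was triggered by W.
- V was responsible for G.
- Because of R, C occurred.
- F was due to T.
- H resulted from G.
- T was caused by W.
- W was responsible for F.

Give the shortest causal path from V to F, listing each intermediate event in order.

V → G
G → H
H → F
Length: 3 steps.

V → G → H → F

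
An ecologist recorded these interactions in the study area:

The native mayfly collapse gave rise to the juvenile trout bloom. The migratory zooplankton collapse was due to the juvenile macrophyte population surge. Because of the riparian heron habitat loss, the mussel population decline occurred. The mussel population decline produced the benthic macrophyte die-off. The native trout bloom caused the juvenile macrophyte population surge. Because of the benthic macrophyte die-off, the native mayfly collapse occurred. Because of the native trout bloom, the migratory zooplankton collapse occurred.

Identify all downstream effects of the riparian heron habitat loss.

the benthic macrophyte die-off, the juvenile trout bloom, the mussel population decline, the native mayfly collapse

Direct effects: the mussel population decline.
2 steps out: the benthic macrophyte die-off.
3 steps out: the native mayfly collapse.
4 steps out: the juvenile trout bloom.
Not reachable from it: the native trout bloom, the juvenile macrophyte population surge, the migratory zooplankton collapse.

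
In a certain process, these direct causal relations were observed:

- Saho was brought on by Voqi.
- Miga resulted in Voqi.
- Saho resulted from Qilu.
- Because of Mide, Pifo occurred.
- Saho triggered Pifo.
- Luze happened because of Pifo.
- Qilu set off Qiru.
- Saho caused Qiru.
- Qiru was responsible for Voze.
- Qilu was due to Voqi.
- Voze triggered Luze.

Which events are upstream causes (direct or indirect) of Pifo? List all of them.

Immediate causes of Pifo: Saho, Mide.
Further upstream: Miga, Voqi, Qilu.

Mide, Miga, Qilu, Saho, Voqi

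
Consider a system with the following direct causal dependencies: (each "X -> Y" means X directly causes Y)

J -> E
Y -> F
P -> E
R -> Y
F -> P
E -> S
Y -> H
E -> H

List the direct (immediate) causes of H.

E, Y

Upstream contributors include R, F, P, J, but only E, Y feed directly into H.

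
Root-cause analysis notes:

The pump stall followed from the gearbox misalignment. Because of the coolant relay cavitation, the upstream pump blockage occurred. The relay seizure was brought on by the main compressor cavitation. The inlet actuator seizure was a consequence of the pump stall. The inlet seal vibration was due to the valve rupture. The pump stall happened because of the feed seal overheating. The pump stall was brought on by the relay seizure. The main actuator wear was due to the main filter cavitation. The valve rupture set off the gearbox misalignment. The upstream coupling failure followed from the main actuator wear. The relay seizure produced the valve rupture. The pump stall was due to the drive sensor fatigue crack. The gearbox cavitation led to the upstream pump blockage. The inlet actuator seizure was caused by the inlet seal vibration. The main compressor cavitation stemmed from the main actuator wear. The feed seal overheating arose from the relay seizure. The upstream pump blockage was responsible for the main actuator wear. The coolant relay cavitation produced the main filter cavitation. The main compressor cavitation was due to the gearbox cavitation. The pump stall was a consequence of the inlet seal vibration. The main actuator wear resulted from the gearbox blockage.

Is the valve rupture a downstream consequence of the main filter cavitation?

There is a causal chain: the main filter cavitation → the main actuator wear → the main compressor cavitation → the relay seizure → the valve rupture.

Yes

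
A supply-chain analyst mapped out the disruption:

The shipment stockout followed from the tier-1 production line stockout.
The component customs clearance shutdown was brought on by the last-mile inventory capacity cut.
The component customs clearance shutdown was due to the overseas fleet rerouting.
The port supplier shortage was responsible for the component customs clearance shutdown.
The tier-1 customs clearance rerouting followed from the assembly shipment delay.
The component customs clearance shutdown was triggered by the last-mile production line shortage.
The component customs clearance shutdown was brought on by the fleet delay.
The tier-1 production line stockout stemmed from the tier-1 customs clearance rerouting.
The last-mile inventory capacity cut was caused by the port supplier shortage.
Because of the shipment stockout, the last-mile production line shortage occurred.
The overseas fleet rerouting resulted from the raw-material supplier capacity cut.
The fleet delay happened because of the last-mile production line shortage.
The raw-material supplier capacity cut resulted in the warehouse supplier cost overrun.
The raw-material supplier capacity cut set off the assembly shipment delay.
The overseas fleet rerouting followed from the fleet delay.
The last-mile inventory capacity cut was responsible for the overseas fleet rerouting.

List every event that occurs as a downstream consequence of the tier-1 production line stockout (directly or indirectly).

the component customs clearance shutdown, the fleet delay, the last-mile production line shortage, the overseas fleet rerouting, the shipment stockout

Direct effects: the shipment stockout.
2 steps out: the last-mile production line shortage.
3 steps out: the fleet delay, the component customs clearance shutdown.
4 steps out: the overseas fleet rerouting.
Not reachable from it: the raw-material supplier capacity cut, the warehouse supplier cost overrun, the assembly shipment delay, the tier-1 customs clearance rerouting, the port supplier shortage, the last-mile inventory capacity cut.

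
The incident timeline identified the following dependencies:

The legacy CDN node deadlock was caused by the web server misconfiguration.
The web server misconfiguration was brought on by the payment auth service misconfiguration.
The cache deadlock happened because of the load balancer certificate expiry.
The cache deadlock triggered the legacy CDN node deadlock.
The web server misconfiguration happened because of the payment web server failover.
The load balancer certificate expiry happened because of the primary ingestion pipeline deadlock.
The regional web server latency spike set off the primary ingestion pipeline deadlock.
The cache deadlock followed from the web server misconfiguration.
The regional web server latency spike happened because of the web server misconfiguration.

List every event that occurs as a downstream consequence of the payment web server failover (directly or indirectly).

Direct effects: the web server misconfiguration.
2 steps out: the regional web server latency spike, the cache deadlock, the legacy CDN node deadlock.
3 steps out: the primary ingestion pipeline deadlock.
4 steps out: the load balancer certificate expiry.
Not reachable from it: the payment auth service misconfiguration.

the cache deadlock, the legacy CDN node deadlock, the load balancer certificate expiry, the primary ingestion pipeline deadlock, the regional web server latency spike, the web server misconfiguration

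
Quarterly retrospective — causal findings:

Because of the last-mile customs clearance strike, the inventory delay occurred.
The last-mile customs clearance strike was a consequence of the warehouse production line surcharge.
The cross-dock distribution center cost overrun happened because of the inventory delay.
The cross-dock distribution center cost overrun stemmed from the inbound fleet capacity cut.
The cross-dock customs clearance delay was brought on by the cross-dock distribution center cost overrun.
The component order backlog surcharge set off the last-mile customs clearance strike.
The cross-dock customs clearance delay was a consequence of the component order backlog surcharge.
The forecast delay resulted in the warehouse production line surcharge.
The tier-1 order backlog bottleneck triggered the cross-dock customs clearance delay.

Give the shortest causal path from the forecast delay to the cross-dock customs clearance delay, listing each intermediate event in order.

the forecast delay → the warehouse production line surcharge → the last-mile customs clearance strike → the inventory delay → the cross-dock distribution center cost overrun → the cross-dock customs clearance delay

the forecast delay → the warehouse production line surcharge
the warehouse production line surcharge → the last-mile customs clearance strike
the last-mile customs clearance strike → the inventory delay
the inventory delay → the cross-dock distribution center cost overrun
the cross-dock distribution center cost overrun → the cross-dock customs clearance delay
Length: 5 steps.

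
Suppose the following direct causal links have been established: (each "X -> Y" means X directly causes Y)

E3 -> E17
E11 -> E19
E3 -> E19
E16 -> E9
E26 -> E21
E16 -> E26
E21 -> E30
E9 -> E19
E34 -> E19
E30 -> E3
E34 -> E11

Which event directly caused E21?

E26

Upstream contributors include E16, but only E26 feeds directly into E21.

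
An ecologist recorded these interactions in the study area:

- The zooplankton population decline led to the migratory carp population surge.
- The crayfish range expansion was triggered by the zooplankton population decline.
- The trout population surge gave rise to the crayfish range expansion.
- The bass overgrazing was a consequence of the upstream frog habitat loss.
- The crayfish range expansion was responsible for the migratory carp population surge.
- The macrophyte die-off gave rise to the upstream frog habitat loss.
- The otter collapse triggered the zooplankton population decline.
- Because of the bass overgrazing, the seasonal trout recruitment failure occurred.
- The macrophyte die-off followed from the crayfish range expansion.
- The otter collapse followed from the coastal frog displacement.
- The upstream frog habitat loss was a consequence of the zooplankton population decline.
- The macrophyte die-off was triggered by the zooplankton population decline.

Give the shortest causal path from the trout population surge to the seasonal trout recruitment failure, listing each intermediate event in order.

the trout population surge → the crayfish range expansion → the macrophyte die-off → the upstream frog habitat loss → the bass overgrazing → the seasonal trout recruitment failure

the trout population surge → the crayfish range expansion
the crayfish range expansion → the macrophyte die-off
the macrophyte die-off → the upstream frog habitat loss
the upstream frog habitat loss → the bass overgrazing
the bass overgrazing → the seasonal trout recruitment failure
Length: 5 steps.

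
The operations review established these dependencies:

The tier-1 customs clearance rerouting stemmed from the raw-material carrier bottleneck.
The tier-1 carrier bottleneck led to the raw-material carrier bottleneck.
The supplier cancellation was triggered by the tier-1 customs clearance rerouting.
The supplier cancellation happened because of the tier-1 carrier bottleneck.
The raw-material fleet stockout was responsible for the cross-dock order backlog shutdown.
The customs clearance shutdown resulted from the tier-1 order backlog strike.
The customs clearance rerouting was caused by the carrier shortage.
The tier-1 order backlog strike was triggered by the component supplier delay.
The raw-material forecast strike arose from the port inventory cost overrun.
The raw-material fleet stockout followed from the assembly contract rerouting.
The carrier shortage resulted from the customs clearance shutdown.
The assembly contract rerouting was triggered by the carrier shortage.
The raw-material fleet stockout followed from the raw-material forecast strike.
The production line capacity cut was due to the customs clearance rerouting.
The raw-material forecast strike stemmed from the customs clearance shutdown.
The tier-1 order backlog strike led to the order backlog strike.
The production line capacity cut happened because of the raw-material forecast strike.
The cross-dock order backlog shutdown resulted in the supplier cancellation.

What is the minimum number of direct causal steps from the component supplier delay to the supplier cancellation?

Shortest chain: the component supplier delay → the tier-1 order backlog strike → the customs clearance shutdown → the raw-material forecast strike → the raw-material fleet stockout → the cross-dock order backlog shutdown → the supplier cancellation.

6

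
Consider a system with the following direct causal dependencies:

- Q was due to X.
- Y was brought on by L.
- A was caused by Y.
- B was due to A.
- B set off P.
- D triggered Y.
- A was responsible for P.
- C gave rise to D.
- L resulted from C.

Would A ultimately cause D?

A leads to B, P; D is not among them.

No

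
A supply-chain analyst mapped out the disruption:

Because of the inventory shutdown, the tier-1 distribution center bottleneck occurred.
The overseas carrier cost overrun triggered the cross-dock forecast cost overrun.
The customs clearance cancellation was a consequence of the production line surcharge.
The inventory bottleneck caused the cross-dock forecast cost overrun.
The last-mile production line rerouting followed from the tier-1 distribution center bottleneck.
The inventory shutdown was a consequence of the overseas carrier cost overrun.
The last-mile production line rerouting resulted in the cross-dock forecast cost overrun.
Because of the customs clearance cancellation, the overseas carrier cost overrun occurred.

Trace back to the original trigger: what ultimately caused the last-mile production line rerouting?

Tracing upstream from the last-mile production line rerouting: the last-mile production line rerouting ← the tier-1 distribution center bottleneck ← the inventory shutdown ← the overseas carrier cost overrun ← the customs clearance cancellation ← the production line surcharge.
The production line surcharge has no stated cause, so it is the root.

the production line surcharge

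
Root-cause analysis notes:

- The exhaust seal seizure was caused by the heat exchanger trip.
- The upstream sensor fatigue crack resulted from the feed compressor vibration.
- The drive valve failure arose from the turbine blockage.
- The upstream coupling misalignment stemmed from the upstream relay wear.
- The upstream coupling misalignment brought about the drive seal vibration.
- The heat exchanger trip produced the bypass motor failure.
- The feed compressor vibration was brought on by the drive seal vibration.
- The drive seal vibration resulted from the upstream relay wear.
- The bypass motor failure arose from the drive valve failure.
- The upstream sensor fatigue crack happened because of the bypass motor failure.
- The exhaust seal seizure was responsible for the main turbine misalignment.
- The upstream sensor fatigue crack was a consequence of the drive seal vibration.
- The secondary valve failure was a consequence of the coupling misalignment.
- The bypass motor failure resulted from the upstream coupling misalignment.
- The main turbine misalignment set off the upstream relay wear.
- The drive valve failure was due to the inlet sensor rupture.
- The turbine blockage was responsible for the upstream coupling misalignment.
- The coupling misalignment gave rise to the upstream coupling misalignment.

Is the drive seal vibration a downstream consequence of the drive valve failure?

The drive valve failure leads to the bypass motor failure, the upstream sensor fatigue crack; the drive seal vibration is not among them.

No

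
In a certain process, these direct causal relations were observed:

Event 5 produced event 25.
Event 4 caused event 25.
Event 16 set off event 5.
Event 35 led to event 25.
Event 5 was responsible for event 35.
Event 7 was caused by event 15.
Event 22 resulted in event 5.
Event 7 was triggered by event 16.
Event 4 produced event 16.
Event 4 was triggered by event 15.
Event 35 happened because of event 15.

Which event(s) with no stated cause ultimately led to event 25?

event 15, event 22

Tracing upstream from event 25: event 25 ← event 4 ← event 15.
A separate upstream branch: event 25 ← event 5 ← event 22.
Each of those chain origins has no stated cause.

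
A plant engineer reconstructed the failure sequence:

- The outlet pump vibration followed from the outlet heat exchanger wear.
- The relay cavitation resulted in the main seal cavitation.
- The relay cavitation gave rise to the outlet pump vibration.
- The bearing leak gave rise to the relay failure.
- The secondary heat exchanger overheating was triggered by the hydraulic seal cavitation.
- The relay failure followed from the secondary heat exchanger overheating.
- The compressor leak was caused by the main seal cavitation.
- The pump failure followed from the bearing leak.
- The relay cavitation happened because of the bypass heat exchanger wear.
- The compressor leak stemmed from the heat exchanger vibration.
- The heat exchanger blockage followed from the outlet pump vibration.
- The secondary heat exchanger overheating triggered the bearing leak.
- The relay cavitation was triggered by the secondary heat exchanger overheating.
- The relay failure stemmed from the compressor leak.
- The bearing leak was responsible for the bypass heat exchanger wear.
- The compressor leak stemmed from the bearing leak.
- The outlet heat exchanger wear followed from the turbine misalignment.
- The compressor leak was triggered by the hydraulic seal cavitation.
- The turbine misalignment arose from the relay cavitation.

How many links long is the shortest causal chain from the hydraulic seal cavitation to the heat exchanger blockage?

Shortest chain: the hydraulic seal cavitation → the secondary heat exchanger overheating → the relay cavitation → the outlet pump vibration → the heat exchanger blockage.

4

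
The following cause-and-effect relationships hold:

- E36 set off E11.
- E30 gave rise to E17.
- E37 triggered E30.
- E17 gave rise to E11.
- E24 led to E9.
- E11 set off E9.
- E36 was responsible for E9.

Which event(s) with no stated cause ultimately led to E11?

Tracing upstream from E11: E11 ← E17 ← E30 ← E37.
A separate upstream branch: E11 ← E36.
Each of those chain origins has no stated cause.

E36, E37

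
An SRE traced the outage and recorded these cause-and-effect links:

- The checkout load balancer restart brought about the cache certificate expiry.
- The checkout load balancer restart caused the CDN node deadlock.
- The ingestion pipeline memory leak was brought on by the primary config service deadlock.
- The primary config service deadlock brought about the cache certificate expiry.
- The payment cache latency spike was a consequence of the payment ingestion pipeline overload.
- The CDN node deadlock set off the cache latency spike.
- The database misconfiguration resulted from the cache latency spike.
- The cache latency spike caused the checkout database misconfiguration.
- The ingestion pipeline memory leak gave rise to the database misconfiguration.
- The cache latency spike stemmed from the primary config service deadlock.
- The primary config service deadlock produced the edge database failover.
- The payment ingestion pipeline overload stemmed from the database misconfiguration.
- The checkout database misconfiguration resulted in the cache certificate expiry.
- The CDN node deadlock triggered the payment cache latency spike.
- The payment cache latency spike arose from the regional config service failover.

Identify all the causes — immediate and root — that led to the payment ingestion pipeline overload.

the CDN node deadlock, the cache latency spike, the checkout load balancer restart, the database misconfiguration, the ingestion pipeline memory leak, the primary config service deadlock

Immediate cause of the payment ingestion pipeline overload: the database misconfiguration.
Further upstream: the checkout load balancer restart, the primary config service deadlock, the CDN node deadlock, the cache latency spike, the ingestion pipeline memory leak.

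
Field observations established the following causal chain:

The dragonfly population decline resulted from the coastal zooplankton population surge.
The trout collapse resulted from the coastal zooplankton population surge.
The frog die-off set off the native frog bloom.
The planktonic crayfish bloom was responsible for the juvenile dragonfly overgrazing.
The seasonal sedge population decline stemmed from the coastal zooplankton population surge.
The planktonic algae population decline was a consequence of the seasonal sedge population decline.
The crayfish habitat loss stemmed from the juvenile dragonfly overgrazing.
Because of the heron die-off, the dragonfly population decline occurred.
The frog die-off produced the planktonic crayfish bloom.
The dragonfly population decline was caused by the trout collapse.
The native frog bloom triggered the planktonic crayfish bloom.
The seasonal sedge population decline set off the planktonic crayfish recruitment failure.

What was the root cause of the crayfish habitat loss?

Tracing upstream from the crayfish habitat loss: the crayfish habitat loss ← the juvenile dragonfly overgrazing ← the planktonic crayfish bloom ← the frog die-off.
The frog die-off has no stated cause, so it is the root.

the frog die-off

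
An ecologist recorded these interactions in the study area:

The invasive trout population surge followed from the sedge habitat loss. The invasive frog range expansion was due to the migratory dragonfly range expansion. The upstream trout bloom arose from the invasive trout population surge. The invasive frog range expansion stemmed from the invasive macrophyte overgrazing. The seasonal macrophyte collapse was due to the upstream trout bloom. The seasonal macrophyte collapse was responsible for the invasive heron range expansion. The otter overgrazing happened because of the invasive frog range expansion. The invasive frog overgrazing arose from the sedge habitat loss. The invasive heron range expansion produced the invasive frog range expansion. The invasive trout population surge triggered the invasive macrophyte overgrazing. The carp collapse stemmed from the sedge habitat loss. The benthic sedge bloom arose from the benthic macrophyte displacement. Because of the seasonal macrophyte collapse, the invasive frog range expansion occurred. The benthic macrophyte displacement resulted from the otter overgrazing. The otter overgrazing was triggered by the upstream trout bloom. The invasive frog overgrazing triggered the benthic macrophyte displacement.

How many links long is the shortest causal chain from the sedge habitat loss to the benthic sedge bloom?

3

Shortest chain: the sedge habitat loss → the invasive frog overgrazing → the benthic macrophyte displacement → the benthic sedge bloom.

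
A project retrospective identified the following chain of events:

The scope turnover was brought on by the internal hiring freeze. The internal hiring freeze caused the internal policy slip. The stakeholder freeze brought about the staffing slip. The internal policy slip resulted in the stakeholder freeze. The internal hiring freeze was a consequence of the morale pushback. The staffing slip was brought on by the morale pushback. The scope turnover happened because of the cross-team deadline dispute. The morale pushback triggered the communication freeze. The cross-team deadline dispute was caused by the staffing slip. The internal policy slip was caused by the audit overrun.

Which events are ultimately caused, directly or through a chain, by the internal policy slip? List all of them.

the cross-team deadline dispute, the scope turnover, the staffing slip, the stakeholder freeze

Direct effects: the stakeholder freeze.
2 steps out: the staffing slip.
3 steps out: the cross-team deadline dispute.
4 steps out: the scope turnover.
Not reachable from it: the audit overrun, the morale pushback, the internal hiring freeze, the communication freeze.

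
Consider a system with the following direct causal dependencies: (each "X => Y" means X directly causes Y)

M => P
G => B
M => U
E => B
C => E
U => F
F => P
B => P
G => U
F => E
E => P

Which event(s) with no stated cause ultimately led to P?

C, G, M

Tracing upstream from P: P ← B ← G.
A separate upstream branch: P ← M.
A separate upstream branch: P ← E ← C.
Each of those chain origins has no stated cause.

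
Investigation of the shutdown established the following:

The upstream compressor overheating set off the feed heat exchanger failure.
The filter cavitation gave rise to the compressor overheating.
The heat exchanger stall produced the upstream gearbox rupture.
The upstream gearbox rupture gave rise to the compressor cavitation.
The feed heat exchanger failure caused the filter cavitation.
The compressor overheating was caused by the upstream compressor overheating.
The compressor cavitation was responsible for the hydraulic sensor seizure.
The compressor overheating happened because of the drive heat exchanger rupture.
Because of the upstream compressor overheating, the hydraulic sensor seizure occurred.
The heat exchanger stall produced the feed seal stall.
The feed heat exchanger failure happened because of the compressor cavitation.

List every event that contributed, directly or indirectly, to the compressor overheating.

Immediate causes of the compressor overheating: the upstream compressor overheating, the drive heat exchanger rupture, the filter cavitation.
Further upstream: the heat exchanger stall, the upstream gearbox rupture, the compressor cavitation, the feed heat exchanger failure.

the compressor cavitation, the drive heat exchanger rupture, the feed heat exchanger failure, the filter cavitation, the heat exchanger stall, the upstream compressor overheating, the upstream gearbox rupture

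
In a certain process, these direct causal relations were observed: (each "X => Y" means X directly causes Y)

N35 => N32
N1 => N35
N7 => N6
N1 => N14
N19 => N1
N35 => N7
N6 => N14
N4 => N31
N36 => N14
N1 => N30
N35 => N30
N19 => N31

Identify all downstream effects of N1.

Direct effects: N35, N30, N14.
2 steps out: N32, N7.
3 steps out: N6.
Not reachable from it: N4, N19, N31, N36.

N14, N30, N32, N35, N6, N7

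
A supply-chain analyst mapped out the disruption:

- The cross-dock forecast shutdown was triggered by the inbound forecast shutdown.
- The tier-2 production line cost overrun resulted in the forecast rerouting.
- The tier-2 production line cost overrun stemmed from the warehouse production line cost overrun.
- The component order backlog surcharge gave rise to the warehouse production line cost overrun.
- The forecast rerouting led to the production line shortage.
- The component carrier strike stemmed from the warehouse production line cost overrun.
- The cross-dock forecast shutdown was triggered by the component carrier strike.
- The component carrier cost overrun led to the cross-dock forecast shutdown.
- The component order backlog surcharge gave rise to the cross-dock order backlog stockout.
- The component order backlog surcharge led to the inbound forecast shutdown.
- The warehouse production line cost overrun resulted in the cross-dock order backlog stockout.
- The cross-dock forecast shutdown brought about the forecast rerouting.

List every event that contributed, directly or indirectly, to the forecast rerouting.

Immediate causes of the forecast rerouting: the tier-2 production line cost overrun, the cross-dock forecast shutdown.
Further upstream: the component order backlog surcharge, the inbound forecast shutdown, the warehouse production line cost overrun, the component carrier strike, the component carrier cost overrun.

the component carrier cost overrun, the component carrier strike, the component order backlog surcharge, the cross-dock forecast shutdown, the inbound forecast shutdown, the tier-2 production line cost overrun, the warehouse production line cost overrun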